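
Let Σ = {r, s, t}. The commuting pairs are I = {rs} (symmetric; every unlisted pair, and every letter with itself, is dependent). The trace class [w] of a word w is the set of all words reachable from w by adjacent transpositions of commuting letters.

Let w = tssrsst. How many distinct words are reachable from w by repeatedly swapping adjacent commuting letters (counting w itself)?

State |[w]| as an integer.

piece 0:t — minimal
piece 1:s rests on {0:t}
piece 2:s rests on {1:s}
piece 3:r rests on {0:t}
piece 4:s rests on {2:s}
piece 5:s rests on {4:s}
piece 6:t rests on {3:r, 5:s}
minimal pieces: {0:t}
ways to finish when only these pieces remain (= sum over removing one remaining piece with nothing left below it):
  1 left: {6}→1
  2 left: {3,6}→1  {5,6}→1
  3 left: {3,5,6}→2  {4,5,6}→1
  4 left: {2,4,5,6}→1  {3,4,5,6}→3
  5 left: {1,2,4,5,6}→1  {2,3,4,5,6}→4
  placing 0:t first → 5 extensions

5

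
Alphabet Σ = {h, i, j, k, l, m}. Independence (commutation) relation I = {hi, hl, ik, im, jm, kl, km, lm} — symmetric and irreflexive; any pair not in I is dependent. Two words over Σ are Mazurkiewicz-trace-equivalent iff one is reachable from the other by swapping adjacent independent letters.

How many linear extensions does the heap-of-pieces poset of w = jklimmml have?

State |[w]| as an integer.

piece 0:j — minimal
piece 1:k rests on {0:j}
piece 2:l rests on {0:j}
piece 3:i rests on {2:l}
piece 4:m — minimal
piece 5:m rests on {4:m}
piece 6:m rests on {5:m}
piece 7:l rests on {3:i}
minimal pieces: {0:j, 4:m}
ways to finish when only these pieces remain (= sum over removing one remaining piece with nothing left below it):
  1 left: {1}→1  {6}→1  {7}→1
  2 left: {1,6}→2  {1,7}→2  {3,7}→1  {5,6}→1  {6,7}→2
  3 left: {1,3,7}→3  {1,5,6}→3  {1,6,7}→6  {2,3,7}→1  {3,6,7}→3  {4,5,6}→1  {5,6,7}→3
  4 left: {1,2,3,7}→4  {1,3,6,7}→12  {1,4,5,6}→4  {1,5,6,7}→12  {2,3,6,7}→4  {3,5,6,7}→6  {4,5,6,7}→4
  5 left: {0,1,2,3,7}→4  {1,2,3,6,7}→20  {1,3,5,6,7}→30  {1,4,5,6,7}→20  {2,3,5,6,7}→10  {3,4,5,6,7}→10
  6 left: {0,1,2,3,6,7}→24  {1,2,3,5,6,7}→60  {1,3,4,5,6,7}→60  {2,3,4,5,6,7}→20
  placing 0:j first → 140 extensions
  placing 4:m first → 84 extensions
total linear extensions = 224

224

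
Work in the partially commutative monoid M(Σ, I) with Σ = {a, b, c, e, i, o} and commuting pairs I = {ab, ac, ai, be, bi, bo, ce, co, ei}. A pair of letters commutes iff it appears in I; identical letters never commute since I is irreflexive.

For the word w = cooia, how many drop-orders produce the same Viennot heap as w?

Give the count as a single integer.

drop 0:c onto floor
drop 1:o onto floor
drop 2:o onto {1:o}
drop 3:i onto {0:c, 2:o}
drop 4:a onto {2:o}
ground layer = {0:c, 1:o}
drop-orders for the pieces not yet dropped (sum over which currently-grounded one goes next):
  1 to go: {3} 1  {4} 1
  2 to go: {0,3} 1  {3,4} 2
  3 to go: {0,3,4} 3  {2,3,4} 2
  if 0:c drops first: 2 orders
  if 1:o drops first: 5 orders
heap linearizations: 7

7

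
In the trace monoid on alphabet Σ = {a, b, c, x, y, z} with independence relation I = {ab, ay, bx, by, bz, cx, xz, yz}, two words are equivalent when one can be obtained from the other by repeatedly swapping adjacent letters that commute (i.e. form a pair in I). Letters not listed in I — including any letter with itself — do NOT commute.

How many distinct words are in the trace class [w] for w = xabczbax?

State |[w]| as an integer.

12

drop 0:x onto floor
drop 1:a onto {0:x}
drop 2:b onto floor
drop 3:c onto {1:a, 2:b}
drop 4:z onto {3:c}
drop 5:b onto {3:c}
drop 6:a onto {4:z}
drop 7:x onto {6:a}
ground layer = {0:x, 2:b}
drop-orders for the pieces not yet dropped (sum over which currently-grounded one goes next):
  1 to go: {5} 1  {7} 1
  2 to go: {5,7} 2  {6,7} 1
  3 to go: {4,6,7} 1  {5,6,7} 3
  4 to go: {4,5,6,7} 4
  5 to go: {3,4,5,6,7} 4
  6 to go: {1,3,4,5,6,7} 4  {2,3,4,5,6,7} 4
  if 0:x drops first: 8 orders
  if 2:b drops first: 4 orders
heap linearizations: 12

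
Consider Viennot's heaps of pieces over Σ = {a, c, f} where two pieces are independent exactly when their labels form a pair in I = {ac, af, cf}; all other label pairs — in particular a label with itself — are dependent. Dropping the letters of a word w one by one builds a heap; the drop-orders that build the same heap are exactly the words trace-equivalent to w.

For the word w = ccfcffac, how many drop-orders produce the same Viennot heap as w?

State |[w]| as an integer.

280

0(c) covers ∅
1(c) covers 0:c
2(f) covers ∅
3(c) covers 1:c
4(f) covers 2:f
5(f) covers 4:f
6(a) covers ∅
7(c) covers 3:c
floor of heap: 0:c, 2:f, 6:a
completions by unplaced set U, small U first (add the entries for U minus each lowest piece of U):
  |U|=1: {5}:1  {6}:1  {7}:1
  |U|=2: {3,7}:1  {4,5}:1  {5,6}:2  {5,7}:2  {6,7}:2
  |U|=3: {1,3,7}:1  {2,4,5}:1  {3,5,7}:3  {3,6,7}:3  {4,5,6}:3  {4,5,7}:3  {5,6,7}:6
  |U|=4: {0,1,3,7}:1  {1,3,5,7}:4  {1,3,6,7}:4  {2,4,5,6}:4  {2,4,5,7}:4  {3,4,5,7}:6  {3,5,6,7}:12  {4,5,6,7}:12
  |U|=5: {0,1,3,5,7}:5  {0,1,3,6,7}:5  {1,3,4,5,7}:10  {1,3,5,6,7}:20  {2,3,4,5,7}:10  {2,4,5,6,7}:20  {3,4,5,6,7}:30
  |U|=6: {0,1,3,4,5,7}:15  {0,1,3,5,6,7}:30  {1,2,3,4,5,7}:20  {1,3,4,5,6,7}:60  {2,3,4,5,6,7}:60
  start at 0(c): 140
  start at 2(f): 105
  start at 6(a): 35
sum over floor = 280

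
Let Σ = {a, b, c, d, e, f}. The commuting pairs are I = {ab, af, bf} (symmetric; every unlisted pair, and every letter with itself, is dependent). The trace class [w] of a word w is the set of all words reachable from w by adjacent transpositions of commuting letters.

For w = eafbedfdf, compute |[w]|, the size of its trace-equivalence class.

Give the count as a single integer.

6

#0=e has no predecessor
#1=a depends on [0:e]
#2=f depends on [0:e]
#3=b depends on [0:e]
#4=e depends on [1:a, 2:f, 3:b]
#5=d depends on [4:e]
#6=f depends on [5:d]
#7=d depends on [6:f]
#8=f depends on [7:d]
sources: [0:e]
N(rest) = Σ N(rest − s) over sources s of rest; N(one piece) = 1:
  size 1 → [8]=1
  size 2 → [7,8]=1
  size 3 → [6,7,8]=1
  size 4 → [5,6,7,8]=1
  size 5 → [4,5,6,7,8]=1
  size 6 → [1,4,5,6,7,8]=1  [2,4,5,6,7,8]=1  [3,4,5,6,7,8]=1
  size 7 → [1,2,4,5,6,7,8]=2  [1,3,4,5,6,7,8]=2  [2,3,4,5,6,7,8]=2
  first=0(e) contributes 6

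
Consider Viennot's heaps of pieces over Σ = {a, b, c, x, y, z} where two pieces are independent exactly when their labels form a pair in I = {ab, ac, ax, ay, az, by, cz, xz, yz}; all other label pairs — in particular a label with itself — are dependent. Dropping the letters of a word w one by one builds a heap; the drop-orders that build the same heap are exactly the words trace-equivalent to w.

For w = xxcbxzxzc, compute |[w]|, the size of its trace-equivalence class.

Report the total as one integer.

10

piece 0:x — minimal
piece 1:x rests on {0:x}
piece 2:c rests on {1:x}
piece 3:b rests on {2:c}
piece 4:x rests on {3:b}
piece 5:z rests on {3:b}
piece 6:x rests on {4:x}
piece 7:z rests on {5:z}
piece 8:c rests on {6:x}
minimal pieces: {0:x}
ways to finish when only these pieces remain (= sum over removing one remaining piece with nothing left below it):
  1 left: {7}→1  {8}→1
  2 left: {5,7}→1  {6,8}→1  {7,8}→2
  3 left: {4,6,8}→1  {5,7,8}→3  {6,7,8}→3
  4 left: {4,6,7,8}→4  {5,6,7,8}→6
  5 left: {4,5,6,7,8}→10
  6 left: {3,4,5,6,7,8}→10
  7 left: {2,3,4,5,6,7,8}→10
  placing 0:x first → 10 extensions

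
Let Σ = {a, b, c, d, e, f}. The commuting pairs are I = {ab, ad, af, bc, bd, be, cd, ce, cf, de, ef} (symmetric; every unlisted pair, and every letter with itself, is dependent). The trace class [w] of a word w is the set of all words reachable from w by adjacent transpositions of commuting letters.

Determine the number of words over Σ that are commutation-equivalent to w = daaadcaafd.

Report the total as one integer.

210

0(d) covers ∅
1(a) covers ∅
2(a) covers 1:a
3(a) covers 2:a
4(d) covers 0:d
5(c) covers 3:a
6(a) covers 5:c
7(a) covers 6:a
8(f) covers 4:d
9(d) covers 8:f
floor of heap: 0:d, 1:a
completions by unplaced set U, small U first (add the entries for U minus each lowest piece of U):
  |U|=1: {7}:1  {9}:1
  |U|=2: {6,7}:1  {7,9}:2  {8,9}:1
  |U|=3: {4,8,9}:1  {5,6,7}:1  {6,7,9}:3  {7,8,9}:3
  |U|=4: {0,4,8,9}:1  {3,5,6,7}:1  {4,7,8,9}:4  {5,6,7,9}:4  {6,7,8,9}:6
  |U|=5: {0,4,7,8,9}:5  {2,3,5,6,7}:1  {3,5,6,7,9}:5  {4,6,7,8,9}:10  {5,6,7,8,9}:10
  |U|=6: {0,4,6,7,8,9}:15  {1,2,3,5,6,7}:1  {2,3,5,6,7,9}:6  {3,5,6,7,8,9}:15  {4,5,6,7,8,9}:20
  |U|=7: {0,4,5,6,7,8,9}:35  {1,2,3,5,6,7,9}:7  {2,3,5,6,7,8,9}:21  {3,4,5,6,7,8,9}:35
  |U|=8: {0,3,4,5,6,7,8,9}:70  {1,2,3,5,6,7,8,9}:28  {2,3,4,5,6,7,8,9}:56
  start at 0(d): 84
  start at 1(a): 126
sum over floor = 210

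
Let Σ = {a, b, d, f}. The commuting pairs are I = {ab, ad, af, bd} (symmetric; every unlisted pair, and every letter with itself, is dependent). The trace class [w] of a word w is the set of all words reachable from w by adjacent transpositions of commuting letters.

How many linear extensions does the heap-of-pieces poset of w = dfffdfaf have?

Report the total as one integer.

8

0(d) covers ∅
1(f) covers 0:d
2(f) covers 1:f
3(f) covers 2:f
4(d) covers 3:f
5(f) covers 4:d
6(a) covers ∅
7(f) covers 5:f
floor of heap: 0:d, 6:a
completions by unplaced set U, small U first (add the entries for U minus each lowest piece of U):
  |U|=1: {6}:1  {7}:1
  |U|=2: {5,7}:1  {6,7}:2
  |U|=3: {4,5,7}:1  {5,6,7}:3
  |U|=4: {3,4,5,7}:1  {4,5,6,7}:4
  |U|=5: {2,3,4,5,7}:1  {3,4,5,6,7}:5
  |U|=6: {1,2,3,4,5,7}:1  {2,3,4,5,6,7}:6
  start at 0(d): 7
  start at 6(a): 1
sum over floor = 8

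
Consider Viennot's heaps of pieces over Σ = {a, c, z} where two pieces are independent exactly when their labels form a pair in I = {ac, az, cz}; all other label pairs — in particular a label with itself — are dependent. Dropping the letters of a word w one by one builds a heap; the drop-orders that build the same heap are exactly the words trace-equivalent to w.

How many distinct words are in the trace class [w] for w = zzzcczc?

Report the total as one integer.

35

drop 0:z onto floor
drop 1:z onto {0:z}
drop 2:z onto {1:z}
drop 3:c onto floor
drop 4:c onto {3:c}
drop 5:z onto {2:z}
drop 6:c onto {4:c}
ground layer = {0:z, 3:c}
drop-orders for the pieces not yet dropped (sum over which currently-grounded one goes next):
  1 to go: {5} 1  {6} 1
  2 to go: {2,5} 1  {4,6} 1  {5,6} 2
  3 to go: {1,2,5} 1  {2,5,6} 3  {3,4,6} 1  {4,5,6} 3
  4 to go: {0,1,2,5} 1  {1,2,5,6} 4  {2,4,5,6} 6  {3,4,5,6} 4
  5 to go: {0,1,2,5,6} 5  {1,2,4,5,6} 10  {2,3,4,5,6} 10
  if 0:z drops first: 20 orders
  if 3:c drops first: 15 orders
heap linearizations: 35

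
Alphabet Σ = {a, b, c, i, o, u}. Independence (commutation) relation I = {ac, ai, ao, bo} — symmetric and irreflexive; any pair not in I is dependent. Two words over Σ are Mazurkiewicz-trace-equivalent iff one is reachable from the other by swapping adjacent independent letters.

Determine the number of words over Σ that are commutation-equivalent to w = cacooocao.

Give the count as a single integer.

0(c) covers ∅
1(a) covers ∅
2(c) covers 0:c
3(o) covers 2:c
4(o) covers 3:o
5(o) covers 4:o
6(c) covers 5:o
7(a) covers 1:a
8(o) covers 6:c
floor of heap: 0:c, 1:a
completions by unplaced set U, small U first (add the entries for U minus each lowest piece of U):
  |U|=1: {7}:1  {8}:1
  |U|=2: {1,7}:1  {6,8}:1  {7,8}:2
  |U|=3: {1,7,8}:3  {5,6,8}:1  {6,7,8}:3
  |U|=4: {1,6,7,8}:6  {4,5,6,8}:1  {5,6,7,8}:4
  |U|=5: {1,5,6,7,8}:10  {3,4,5,6,8}:1  {4,5,6,7,8}:5
  |U|=6: {1,4,5,6,7,8}:15  {2,3,4,5,6,8}:1  {3,4,5,6,7,8}:6
  |U|=7: {0,2,3,4,5,6,8}:1  {1,3,4,5,6,7,8}:21  {2,3,4,5,6,7,8}:7
  start at 0(c): 28
  start at 1(a): 8
sum over floor = 36

36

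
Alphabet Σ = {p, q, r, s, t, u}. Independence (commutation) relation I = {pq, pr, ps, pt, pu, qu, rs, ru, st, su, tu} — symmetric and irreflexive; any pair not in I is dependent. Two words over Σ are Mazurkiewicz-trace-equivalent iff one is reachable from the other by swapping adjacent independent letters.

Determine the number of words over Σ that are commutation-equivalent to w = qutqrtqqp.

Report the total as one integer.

#0=q has no predecessor
#1=u has no predecessor
#2=t depends on [0:q]
#3=q depends on [2:t]
#4=r depends on [3:q]
#5=t depends on [4:r]
#6=q depends on [5:t]
#7=q depends on [6:q]
#8=p has no predecessor
sources: [0:q, 1:u, 8:p]
N(rest) = Σ N(rest − s) over sources s of rest; N(one piece) = 1:
  size 1 → [1]=1  [7]=1  [8]=1
  size 2 → [1,7]=2  [1,8]=2  [6,7]=1  [7,8]=2
  size 3 → [1,6,7]=3  [1,7,8]=6  [5,6,7]=1  [6,7,8]=3
  size 4 → [1,5,6,7]=4  [1,6,7,8]=12  [4,5,6,7]=1  [5,6,7,8]=4
  size 5 → [1,4,5,6,7]=5  [1,5,6,7,8]=20  [3,4,5,6,7]=1  [4,5,6,7,8]=5
  size 6 → [1,3,4,5,6,7]=6  [1,4,5,6,7,8]=30  [2,3,4,5,6,7]=1  [3,4,5,6,7,8]=6
  size 7 → [0,2,3,4,5,6,7]=1  [1,2,3,4,5,6,7]=7  [1,3,4,5,6,7,8]=42  [2,3,4,5,6,7,8]=7
  first=0(q) contributes 56
  first=1(u) contributes 8
  first=8(p) contributes 8
|[w]| = 72

72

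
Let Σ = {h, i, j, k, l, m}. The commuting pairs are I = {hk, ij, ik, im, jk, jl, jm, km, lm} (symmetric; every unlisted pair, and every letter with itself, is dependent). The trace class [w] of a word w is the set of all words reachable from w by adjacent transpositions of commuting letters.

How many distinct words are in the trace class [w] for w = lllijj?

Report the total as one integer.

piece 0:l — minimal
piece 1:l rests on {0:l}
piece 2:l rests on {1:l}
piece 3:i rests on {2:l}
piece 4:j — minimal
piece 5:j rests on {4:j}
minimal pieces: {0:l, 4:j}
ways to finish when only these pieces remain (= sum over removing one remaining piece with nothing left below it):
  1 left: {3}→1  {5}→1
  2 left: {2,3}→1  {3,5}→2  {4,5}→1
  3 left: {1,2,3}→1  {2,3,5}→3  {3,4,5}→3
  4 left: {0,1,2,3}→1  {1,2,3,5}→4  {2,3,4,5}→6
  placing 0:l first → 10 extensions
  placing 4:j first → 5 extensions
total linear extensions = 15

15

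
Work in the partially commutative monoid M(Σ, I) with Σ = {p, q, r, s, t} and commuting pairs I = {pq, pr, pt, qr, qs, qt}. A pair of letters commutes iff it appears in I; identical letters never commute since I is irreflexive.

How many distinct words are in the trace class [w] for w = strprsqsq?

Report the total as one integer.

144

piece 0:s — minimal
piece 1:t rests on {0:s}
piece 2:r rests on {1:t}
piece 3:p rests on {0:s}
piece 4:r rests on {2:r}
piece 5:s rests on {3:p, 4:r}
piece 6:q — minimal
piece 7:s rests on {5:s}
piece 8:q rests on {6:q}
minimal pieces: {0:s, 6:q}
ways to finish when only these pieces remain (= sum over removing one remaining piece with nothing left below it):
  1 left: {7}→1  {8}→1
  2 left: {5,7}→1  {6,8}→1  {7,8}→2
  3 left: {3,5,7}→1  {4,5,7}→1  {5,7,8}→3  {6,7,8}→3
  4 left: {2,4,5,7}→1  {3,4,5,7}→2  {3,5,7,8}→4  {4,5,7,8}→4  {5,6,7,8}→6
  5 left: {1,2,4,5,7}→1  {2,3,4,5,7}→3  {2,4,5,7,8}→5  {3,4,5,7,8}→10  {3,5,6,7,8}→10  {4,5,6,7,8}→10
  6 left: {1,2,3,4,5,7}→4  {1,2,4,5,7,8}→6  {2,3,4,5,7,8}→18  {2,4,5,6,7,8}→15  {3,4,5,6,7,8}→30
  7 left: {0,1,2,3,4,5,7}→4  {1,2,3,4,5,7,8}→28  {1,2,4,5,6,7,8}→21  {2,3,4,5,6,7,8}→63
  placing 0:s first → 112 extensions
  placing 6:q first → 32 extensions
total linear extensions = 144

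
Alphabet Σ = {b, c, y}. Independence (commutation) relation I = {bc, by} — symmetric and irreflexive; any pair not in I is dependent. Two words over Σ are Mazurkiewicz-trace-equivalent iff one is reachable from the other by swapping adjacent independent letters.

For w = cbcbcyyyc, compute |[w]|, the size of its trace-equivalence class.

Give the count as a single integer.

piece 0:c — minimal
piece 1:b — minimal
piece 2:c rests on {0:c}
piece 3:b rests on {1:b}
piece 4:c rests on {2:c}
piece 5:y rests on {4:c}
piece 6:y rests on {5:y}
piece 7:y rests on {6:y}
piece 8:c rests on {7:y}
minimal pieces: {0:c, 1:b}
ways to finish when only these pieces remain (= sum over removing one remaining piece with nothing left below it):
  1 left: {3}→1  {8}→1
  2 left: {1,3}→1  {3,8}→2  {7,8}→1
  3 left: {1,3,8}→3  {3,7,8}→3  {6,7,8}→1
  4 left: {1,3,7,8}→6  {3,6,7,8}→4  {5,6,7,8}→1
  5 left: {1,3,6,7,8}→10  {3,5,6,7,8}→5  {4,5,6,7,8}→1
  6 left: {1,3,5,6,7,8}→15  {2,4,5,6,7,8}→1  {3,4,5,6,7,8}→6
  7 left: {0,2,4,5,6,7,8}→1  {1,3,4,5,6,7,8}→21  {2,3,4,5,6,7,8}→7
  placing 0:c first → 28 extensions
  placing 1:b first → 8 extensions
total linear extensions = 36

36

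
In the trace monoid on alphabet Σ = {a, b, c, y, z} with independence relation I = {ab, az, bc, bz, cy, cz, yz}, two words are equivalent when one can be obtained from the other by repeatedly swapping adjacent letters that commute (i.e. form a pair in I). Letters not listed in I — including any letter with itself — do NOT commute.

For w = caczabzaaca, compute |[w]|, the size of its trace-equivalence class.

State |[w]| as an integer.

495

drop 0:c onto floor
drop 1:a onto {0:c}
drop 2:c onto {1:a}
drop 3:z onto floor
drop 4:a onto {2:c}
drop 5:b onto floor
drop 6:z onto {3:z}
drop 7:a onto {4:a}
drop 8:a onto {7:a}
drop 9:c onto {8:a}
drop 10:a onto {9:c}
ground layer = {0:c, 3:z, 5:b}
drop-orders for the pieces not yet dropped (sum over which currently-grounded one goes next):
  1 to go: {5} 1  {6} 1  {10} 1
  2 to go: {3,6} 1  {5,6} 2  {5,10} 2  {6,10} 2  {9,10} 1
  3 to go: {3,5,6} 3  {3,6,10} 3  {5,6,10} 6  {5,9,10} 3  {6,9,10} 3  {8,9,10} 1
  4 to go: {3,5,6,10} 12  {3,6,9,10} 6  {5,6,9,10} 12  {5,8,9,10} 4  {6,8,9,10} 4  {7,8,9,10} 1
  5 to go: {3,5,6,9,10} 30  {3,6,8,9,10} 10  {4,7,8,9,10} 1  {5,6,8,9,10} 20  {5,7,8,9,10} 5  {6,7,8,9,10} 5
  6 to go: {2,4,7,8,9,10} 1  {3,5,6,8,9,10} 60  {3,6,7,8,9,10} 15  {4,5,7,8,9,10} 6  {4,6,7,8,9,10} 6  {5,6,7,8,9,10} 30
  7 to go: {1,2,4,7,8,9,10} 1  {2,4,5,7,8,9,10} 7  {2,4,6,7,8,9,10} 7  {3,4,6,7,8,9,10} 21  {3,5,6,7,8,9,10} 105  {4,5,6,7,8,9,10} 42
  8 to go: {0,1,2,4,7,8,9,10} 1  {1,2,4,5,7,8,9,10} 8  {1,2,4,6,7,8,9,10} 8  {2,3,4,6,7,8,9,10} 28  {2,4,5,6,7,8,9,10} 56  {3,4,5,6,7,8,9,10} 168
  9 to go: {0,1,2,4,5,7,8,9,10} 9  {0,1,2,4,6,7,8,9,10} 9  {1,2,3,4,6,7,8,9,10} 36  {1,2,4,5,6,7,8,9,10} 72  {2,3,4,5,6,7,8,9,10} 252
  if 0:c drops first: 360 orders
  if 3:z drops first: 90 orders
  if 5:b drops first: 45 orders
heap linearizations: 495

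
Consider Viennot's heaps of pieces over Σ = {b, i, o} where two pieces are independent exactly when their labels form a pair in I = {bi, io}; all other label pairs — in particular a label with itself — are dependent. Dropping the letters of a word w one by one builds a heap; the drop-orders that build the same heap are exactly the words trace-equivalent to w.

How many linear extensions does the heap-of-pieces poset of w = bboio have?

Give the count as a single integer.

5

piece 0:b — minimal
piece 1:b rests on {0:b}
piece 2:o rests on {1:b}
piece 3:i — minimal
piece 4:o rests on {2:o}
minimal pieces: {0:b, 3:i}
ways to finish when only these pieces remain (= sum over removing one remaining piece with nothing left below it):
  1 left: {3}→1  {4}→1
  2 left: {2,4}→1  {3,4}→2
  3 left: {1,2,4}→1  {2,3,4}→3
  placing 0:b first → 4 extensions
  placing 3:i first → 1 extensions
total linear extensions = 5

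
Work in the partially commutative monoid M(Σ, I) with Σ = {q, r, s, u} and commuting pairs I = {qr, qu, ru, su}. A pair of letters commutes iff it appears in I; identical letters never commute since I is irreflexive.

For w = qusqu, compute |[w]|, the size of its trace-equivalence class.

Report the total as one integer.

10

drop 0:q onto floor
drop 1:u onto floor
drop 2:s onto {0:q}
drop 3:q onto {2:s}
drop 4:u onto {1:u}
ground layer = {0:q, 1:u}
drop-orders for the pieces not yet dropped (sum over which currently-grounded one goes next):
  1 to go: {3} 1  {4} 1
  2 to go: {1,4} 1  {2,3} 1  {3,4} 2
  3 to go: {0,2,3} 1  {1,3,4} 3  {2,3,4} 3
  if 0:q drops first: 6 orders
  if 1:u drops first: 4 orders
heap linearizations: 10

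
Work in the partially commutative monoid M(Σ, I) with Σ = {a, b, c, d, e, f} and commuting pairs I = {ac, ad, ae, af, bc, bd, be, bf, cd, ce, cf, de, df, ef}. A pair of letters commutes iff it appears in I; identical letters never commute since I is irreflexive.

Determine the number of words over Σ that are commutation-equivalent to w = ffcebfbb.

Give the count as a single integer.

1120

piece 0:f — minimal
piece 1:f rests on {0:f}
piece 2:c — minimal
piece 3:e — minimal
piece 4:b — minimal
piece 5:f rests on {1:f}
piece 6:b rests on {4:b}
piece 7:b rests on {6:b}
minimal pieces: {0:f, 2:c, 3:e, 4:b}
ways to finish when only these pieces remain (= sum over removing one remaining piece with nothing left below it):
  1 left: {2}→1  {3}→1  {5}→1  {7}→1
  2 left: {1,5}→1  {2,3}→2  {2,5}→2  {2,7}→2  {3,5}→2  {3,7}→2  {5,7}→2  {6,7}→1
  3 left: {0,1,5}→1  {1,2,5}→3  {1,3,5}→3  {1,5,7}→3  {2,3,5}→6  {2,3,7}→6  {2,5,7}→6  {2,6,7}→3  {3,5,7}→6  {3,6,7}→3  {4,6,7}→1  {5,6,7}→3
  4 left: {0,1,2,5}→4  {0,1,3,5}→4  {0,1,5,7}→4  {1,2,3,5}→12  {1,2,5,7}→12  {1,3,5,7}→12  {1,5,6,7}→6  {2,3,5,7}→24  {2,3,6,7}→12  {2,4,6,7}→4  {2,5,6,7}→12  {3,4,6,7}→4  {3,5,6,7}→12  {4,5,6,7}→4
  5 left: {0,1,2,3,5}→20  {0,1,2,5,7}→20  {0,1,3,5,7}→20  {0,1,5,6,7}→10  {1,2,3,5,7}→60  {1,2,5,6,7}→30  {1,3,5,6,7}→30  {1,4,5,6,7}→10  {2,3,4,6,7}→20  {2,3,5,6,7}→60  {2,4,5,6,7}→20  {3,4,5,6,7}→20
  6 left: {0,1,2,3,5,7}→120  {0,1,2,5,6,7}→60  {0,1,3,5,6,7}→60  {0,1,4,5,6,7}→20  {1,2,3,5,6,7}→180  {1,2,4,5,6,7}→60  {1,3,4,5,6,7}→60  {2,3,4,5,6,7}→120
  placing 0:f first → 420 extensions
  placing 2:c first → 140 extensions
  placing 3:e first → 140 extensions
  placing 4:b first → 420 extensions
total linear extensions = 1120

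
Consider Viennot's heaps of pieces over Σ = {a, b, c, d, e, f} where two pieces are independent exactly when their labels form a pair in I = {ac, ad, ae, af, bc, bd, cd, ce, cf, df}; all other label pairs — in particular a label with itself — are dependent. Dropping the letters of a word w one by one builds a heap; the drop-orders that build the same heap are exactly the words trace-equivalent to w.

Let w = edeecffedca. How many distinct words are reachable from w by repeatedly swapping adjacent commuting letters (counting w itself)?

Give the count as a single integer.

495

0(e) covers ∅
1(d) covers 0:e
2(e) covers 1:d
3(e) covers 2:e
4(c) covers ∅
5(f) covers 3:e
6(f) covers 5:f
7(e) covers 6:f
8(d) covers 7:e
9(c) covers 4:c
10(a) covers ∅
floor of heap: 0:e, 4:c, 10:a
completions by unplaced set U, small U first (add the entries for U minus each lowest piece of U):
  |U|=1: {8}:1  {9}:1  {10}:1
  |U|=2: {4,9}:1  {7,8}:1  {8,9}:2  {8,10}:2  {9,10}:2
  |U|=3: {4,8,9}:3  {4,9,10}:3  {6,7,8}:1  {7,8,9}:3  {7,8,10}:3  {8,9,10}:6
  |U|=4: {4,7,8,9}:6  {4,8,9,10}:12  {5,6,7,8}:1  {6,7,8,9}:4  {6,7,8,10}:4  {7,8,9,10}:12
  |U|=5: {3,5,6,7,8}:1  {4,6,7,8,9}:10  {4,7,8,9,10}:30  {5,6,7,8,9}:5  {5,6,7,8,10}:5  {6,7,8,9,10}:20
  |U|=6: {2,3,5,6,7,8}:1  {3,5,6,7,8,9}:6  {3,5,6,7,8,10}:6  {4,5,6,7,8,9}:15  {4,6,7,8,9,10}:60  {5,6,7,8,9,10}:30
  |U|=7: {1,2,3,5,6,7,8}:1  {2,3,5,6,7,8,9}:7  {2,3,5,6,7,8,10}:7  {3,4,5,6,7,8,9}:21  {3,5,6,7,8,9,10}:42  {4,5,6,7,8,9,10}:105
  |U|=8: {0,1,2,3,5,6,7,8}:1  {1,2,3,5,6,7,8,9}:8  {1,2,3,5,6,7,8,10}:8  {2,3,4,5,6,7,8,9}:28  {2,3,5,6,7,8,9,10}:56  {3,4,5,6,7,8,9,10}:168
  |U|=9: {0,1,2,3,5,6,7,8,9}:9  {0,1,2,3,5,6,7,8,10}:9  {1,2,3,4,5,6,7,8,9}:36  {1,2,3,5,6,7,8,9,10}:72  {2,3,4,5,6,7,8,9,10}:252
  start at 0(e): 360
  start at 4(c): 90
  start at 10(a): 45
sum over floor = 495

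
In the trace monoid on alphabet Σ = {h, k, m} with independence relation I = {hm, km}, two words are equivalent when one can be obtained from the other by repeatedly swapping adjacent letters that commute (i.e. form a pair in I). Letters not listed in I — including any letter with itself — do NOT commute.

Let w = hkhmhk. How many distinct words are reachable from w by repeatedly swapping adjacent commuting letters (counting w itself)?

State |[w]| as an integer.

6

0(h) covers ∅
1(k) covers 0:h
2(h) covers 1:k
3(m) covers ∅
4(h) covers 2:h
5(k) covers 4:h
floor of heap: 0:h, 3:m
completions by unplaced set U, small U first (add the entries for U minus each lowest piece of U):
  |U|=1: {3}:1  {5}:1
  |U|=2: {3,5}:2  {4,5}:1
  |U|=3: {2,4,5}:1  {3,4,5}:3
  |U|=4: {1,2,4,5}:1  {2,3,4,5}:4
  start at 0(h): 5
  start at 3(m): 1
sum over floor = 6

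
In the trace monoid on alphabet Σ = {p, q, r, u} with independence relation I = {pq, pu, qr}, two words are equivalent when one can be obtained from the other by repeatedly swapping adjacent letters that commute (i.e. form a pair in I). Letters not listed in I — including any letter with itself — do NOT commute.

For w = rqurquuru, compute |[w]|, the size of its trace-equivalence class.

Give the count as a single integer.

0(r) covers ∅
1(q) covers ∅
2(u) covers 0:r, 1:q
3(r) covers 2:u
4(q) covers 2:u
5(u) covers 3:r, 4:q
6(u) covers 5:u
7(r) covers 6:u
8(u) covers 7:r
floor of heap: 0:r, 1:q
completions by unplaced set U, small U first (add the entries for U minus each lowest piece of U):
  |U|=1: {8}:1
  |U|=2: {7,8}:1
  |U|=3: {6,7,8}:1
  |U|=4: {5,6,7,8}:1
  |U|=5: {3,5,6,7,8}:1  {4,5,6,7,8}:1
  |U|=6: {3,4,5,6,7,8}:2
  |U|=7: {2,3,4,5,6,7,8}:2
  start at 0(r): 2
  start at 1(q): 2
sum over floor = 4

4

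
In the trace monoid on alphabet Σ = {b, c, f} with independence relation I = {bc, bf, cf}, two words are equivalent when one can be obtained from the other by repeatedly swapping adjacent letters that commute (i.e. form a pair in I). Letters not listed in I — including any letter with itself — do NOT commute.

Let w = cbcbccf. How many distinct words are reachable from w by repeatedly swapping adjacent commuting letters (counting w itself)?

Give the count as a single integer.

105

piece 0:c — minimal
piece 1:b — minimal
piece 2:c rests on {0:c}
piece 3:b rests on {1:b}
piece 4:c rests on {2:c}
piece 5:c rests on {4:c}
piece 6:f — minimal
minimal pieces: {0:c, 1:b, 6:f}
ways to finish when only these pieces remain (= sum over removing one remaining piece with nothing left below it):
  1 left: {3}→1  {5}→1  {6}→1
  2 left: {1,3}→1  {3,5}→2  {3,6}→2  {4,5}→1  {5,6}→2
  3 left: {1,3,5}→3  {1,3,6}→3  {2,4,5}→1  {3,4,5}→3  {3,5,6}→6  {4,5,6}→3
  4 left: {0,2,4,5}→1  {1,3,4,5}→6  {1,3,5,6}→12  {2,3,4,5}→4  {2,4,5,6}→4  {3,4,5,6}→12
  5 left: {0,2,3,4,5}→5  {0,2,4,5,6}→5  {1,2,3,4,5}→10  {1,3,4,5,6}→30  {2,3,4,5,6}→20
  placing 0:c first → 60 extensions
  placing 1:b first → 30 extensions
  placing 6:f first → 15 extensions
total linear extensions = 105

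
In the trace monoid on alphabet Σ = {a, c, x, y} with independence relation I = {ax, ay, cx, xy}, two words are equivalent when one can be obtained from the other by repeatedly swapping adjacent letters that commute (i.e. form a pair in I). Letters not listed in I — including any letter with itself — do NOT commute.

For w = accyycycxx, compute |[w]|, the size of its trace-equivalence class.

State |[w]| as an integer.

45

drop 0:a onto floor
drop 1:c onto {0:a}
drop 2:c onto {1:c}
drop 3:y onto {2:c}
drop 4:y onto {3:y}
drop 5:c onto {4:y}
drop 6:y onto {5:c}
drop 7:c onto {6:y}
drop 8:x onto floor
drop 9:x onto {8:x}
ground layer = {0:a, 8:x}
drop-orders for the pieces not yet dropped (sum over which currently-grounded one goes next):
  1 to go: {7} 1  {9} 1
  2 to go: {6,7} 1  {7,9} 2  {8,9} 1
  3 to go: {5,6,7} 1  {6,7,9} 3  {7,8,9} 3
  4 to go: {4,5,6,7} 1  {5,6,7,9} 4  {6,7,8,9} 6
  5 to go: {3,4,5,6,7} 1  {4,5,6,7,9} 5  {5,6,7,8,9} 10
  6 to go: {2,3,4,5,6,7} 1  {3,4,5,6,7,9} 6  {4,5,6,7,8,9} 15
  7 to go: {1,2,3,4,5,6,7} 1  {2,3,4,5,6,7,9} 7  {3,4,5,6,7,8,9} 21
  8 to go: {0,1,2,3,4,5,6,7} 1  {1,2,3,4,5,6,7,9} 8  {2,3,4,5,6,7,8,9} 28
  if 0:a drops first: 36 orders
  if 8:x drops first: 9 orders
heap linearizations: 45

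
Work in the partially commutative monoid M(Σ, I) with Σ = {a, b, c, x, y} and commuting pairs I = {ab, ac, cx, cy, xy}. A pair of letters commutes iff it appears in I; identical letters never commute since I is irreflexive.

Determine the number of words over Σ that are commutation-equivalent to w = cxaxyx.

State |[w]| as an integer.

18

piece 0:c — minimal
piece 1:x — minimal
piece 2:a rests on {1:x}
piece 3:x rests on {2:a}
piece 4:y rests on {2:a}
piece 5:x rests on {3:x}
minimal pieces: {0:c, 1:x}
ways to finish when only these pieces remain (= sum over removing one remaining piece with nothing left below it):
  1 left: {0}→1  {4}→1  {5}→1
  2 left: {0,4}→2  {0,5}→2  {3,5}→1  {4,5}→2
  3 left: {0,3,5}→3  {0,4,5}→6  {3,4,5}→3
  4 left: {0,3,4,5}→12  {2,3,4,5}→3
  placing 0:c first → 3 extensions
  placing 1:x first → 15 extensions
total linear extensions = 18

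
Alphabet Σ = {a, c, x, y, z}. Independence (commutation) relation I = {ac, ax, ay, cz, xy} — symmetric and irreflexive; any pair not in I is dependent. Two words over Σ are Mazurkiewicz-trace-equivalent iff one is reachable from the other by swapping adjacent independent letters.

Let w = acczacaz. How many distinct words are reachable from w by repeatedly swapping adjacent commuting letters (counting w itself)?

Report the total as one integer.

56

0(a) covers ∅
1(c) covers ∅
2(c) covers 1:c
3(z) covers 0:a
4(a) covers 3:z
5(c) covers 2:c
6(a) covers 4:a
7(z) covers 6:a
floor of heap: 0:a, 1:c
completions by unplaced set U, small U first (add the entries for U minus each lowest piece of U):
  |U|=1: {5}:1  {7}:1
  |U|=2: {2,5}:1  {5,7}:2  {6,7}:1
  |U|=3: {1,2,5}:1  {2,5,7}:3  {4,6,7}:1  {5,6,7}:3
  |U|=4: {1,2,5,7}:4  {2,5,6,7}:6  {3,4,6,7}:1  {4,5,6,7}:4
  |U|=5: {0,3,4,6,7}:1  {1,2,5,6,7}:10  {2,4,5,6,7}:10  {3,4,5,6,7}:5
  |U|=6: {0,3,4,5,6,7}:6  {1,2,4,5,6,7}:20  {2,3,4,5,6,7}:15
  start at 0(a): 35
  start at 1(c): 21
sum over floor = 56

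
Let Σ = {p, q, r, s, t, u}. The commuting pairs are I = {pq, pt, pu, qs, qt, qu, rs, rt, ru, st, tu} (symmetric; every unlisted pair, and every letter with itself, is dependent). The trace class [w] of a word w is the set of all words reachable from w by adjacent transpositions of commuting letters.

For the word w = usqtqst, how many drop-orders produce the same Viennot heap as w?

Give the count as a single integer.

210

#0=u has no predecessor
#1=s depends on [0:u]
#2=q has no predecessor
#3=t has no predecessor
#4=q depends on [2:q]
#5=s depends on [1:s]
#6=t depends on [3:t]
sources: [0:u, 2:q, 3:t]
N(rest) = Σ N(rest − s) over sources s of rest; N(one piece) = 1:
  size 1 → [4]=1  [5]=1  [6]=1
  size 2 → [1,5]=1  [2,4]=1  [3,6]=1  [4,5]=2  [4,6]=2  [5,6]=2
  size 3 → [0,1,5]=1  [1,4,5]=3  [1,5,6]=3  [2,4,5]=3  [2,4,6]=3  [3,4,6]=3  [3,5,6]=3  [4,5,6]=6
  size 4 → [0,1,4,5]=4  [0,1,5,6]=4  [1,2,4,5]=6  [1,3,5,6]=6  [1,4,5,6]=12  [2,3,4,6]=6  [2,4,5,6]=12  [3,4,5,6]=12
  size 5 → [0,1,2,4,5]=10  [0,1,3,5,6]=10  [0,1,4,5,6]=20  [1,2,4,5,6]=30  [1,3,4,5,6]=30  [2,3,4,5,6]=30
  first=0(u) contributes 90
  first=2(q) contributes 60
  first=3(t) contributes 60
|[w]| = 210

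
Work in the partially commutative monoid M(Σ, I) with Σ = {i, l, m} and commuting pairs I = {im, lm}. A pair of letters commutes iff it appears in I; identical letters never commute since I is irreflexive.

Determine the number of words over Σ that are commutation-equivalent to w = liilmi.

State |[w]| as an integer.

0(l) covers ∅
1(i) covers 0:l
2(i) covers 1:i
3(l) covers 2:i
4(m) covers ∅
5(i) covers 3:l
floor of heap: 0:l, 4:m
completions by unplaced set U, small U first (add the entries for U minus each lowest piece of U):
  |U|=1: {4}:1  {5}:1
  |U|=2: {3,5}:1  {4,5}:2
  |U|=3: {2,3,5}:1  {3,4,5}:3
  |U|=4: {1,2,3,5}:1  {2,3,4,5}:4
  start at 0(l): 5
  start at 4(m): 1
sum over floor = 6

6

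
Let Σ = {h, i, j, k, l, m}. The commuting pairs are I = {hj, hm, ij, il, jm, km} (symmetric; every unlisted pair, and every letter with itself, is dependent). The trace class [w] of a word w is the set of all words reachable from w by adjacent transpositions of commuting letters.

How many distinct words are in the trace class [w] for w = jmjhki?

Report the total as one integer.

15

drop 0:j onto floor
drop 1:m onto floor
drop 2:j onto {0:j}
drop 3:h onto floor
drop 4:k onto {2:j, 3:h}
drop 5:i onto {1:m, 4:k}
ground layer = {0:j, 1:m, 3:h}
drop-orders for the pieces not yet dropped (sum over which currently-grounded one goes next):
  1 to go: {5} 1
  2 to go: {1,5} 1  {4,5} 1
  3 to go: {1,4,5} 2  {2,4,5} 1  {3,4,5} 1
  4 to go: {0,2,4,5} 1  {1,2,4,5} 3  {1,3,4,5} 3  {2,3,4,5} 2
  if 0:j drops first: 8 orders
  if 1:m drops first: 3 orders
  if 3:h drops first: 4 orders
heap linearizations: 15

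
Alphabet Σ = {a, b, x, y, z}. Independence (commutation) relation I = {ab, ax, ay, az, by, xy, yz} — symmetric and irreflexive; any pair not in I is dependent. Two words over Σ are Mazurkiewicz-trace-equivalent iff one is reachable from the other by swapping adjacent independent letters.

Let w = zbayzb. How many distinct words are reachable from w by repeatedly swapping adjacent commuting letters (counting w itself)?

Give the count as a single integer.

drop 0:z onto floor
drop 1:b onto {0:z}
drop 2:a onto floor
drop 3:y onto floor
drop 4:z onto {1:b}
drop 5:b onto {4:z}
ground layer = {0:z, 2:a, 3:y}
drop-orders for the pieces not yet dropped (sum over which currently-grounded one goes next):
  1 to go: {2} 1  {3} 1  {5} 1
  2 to go: {2,3} 2  {2,5} 2  {3,5} 2  {4,5} 1
  3 to go: {1,4,5} 1  {2,3,5} 6  {2,4,5} 3  {3,4,5} 3
  4 to go: {0,1,4,5} 1  {1,2,4,5} 4  {1,3,4,5} 4  {2,3,4,5} 12
  if 0:z drops first: 20 orders
  if 2:a drops first: 5 orders
  if 3:y drops first: 5 orders
heap linearizations: 30

30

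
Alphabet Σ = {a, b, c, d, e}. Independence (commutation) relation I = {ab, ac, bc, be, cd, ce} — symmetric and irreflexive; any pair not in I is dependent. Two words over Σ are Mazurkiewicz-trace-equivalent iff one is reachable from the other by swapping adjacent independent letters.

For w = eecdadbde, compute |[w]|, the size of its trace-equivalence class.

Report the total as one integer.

9

#0=e has no predecessor
#1=e depends on [0:e]
#2=c has no predecessor
#3=d depends on [1:e]
#4=a depends on [3:d]
#5=d depends on [4:a]
#6=b depends on [5:d]
#7=d depends on [6:b]
#8=e depends on [7:d]
sources: [0:e, 2:c]
N(rest) = Σ N(rest − s) over sources s of rest; N(one piece) = 1:
  size 1 → [2]=1  [8]=1
  size 2 → [2,8]=2  [7,8]=1
  size 3 → [2,7,8]=3  [6,7,8]=1
  size 4 → [2,6,7,8]=4  [5,6,7,8]=1
  size 5 → [2,5,6,7,8]=5  [4,5,6,7,8]=1
  size 6 → [2,4,5,6,7,8]=6  [3,4,5,6,7,8]=1
  size 7 → [1,3,4,5,6,7,8]=1  [2,3,4,5,6,7,8]=7
  first=0(e) contributes 8
  first=2(c) contributes 1
|[w]| = 9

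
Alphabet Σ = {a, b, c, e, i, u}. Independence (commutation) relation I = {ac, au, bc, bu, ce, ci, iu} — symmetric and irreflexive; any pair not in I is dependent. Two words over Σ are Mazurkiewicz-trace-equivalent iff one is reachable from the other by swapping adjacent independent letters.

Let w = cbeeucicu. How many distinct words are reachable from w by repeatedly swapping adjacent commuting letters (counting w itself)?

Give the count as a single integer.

drop 0:c onto floor
drop 1:b onto floor
drop 2:e onto {1:b}
drop 3:e onto {2:e}
drop 4:u onto {0:c, 3:e}
drop 5:c onto {4:u}
drop 6:i onto {3:e}
drop 7:c onto {5:c}
drop 8:u onto {7:c}
ground layer = {0:c, 1:b}
drop-orders for the pieces not yet dropped (sum over which currently-grounded one goes next):
  1 to go: {6} 1  {8} 1
  2 to go: {6,8} 2  {7,8} 1
  3 to go: {5,7,8} 1  {6,7,8} 3
  4 to go: {4,5,7,8} 1  {5,6,7,8} 4
  5 to go: {0,4,5,7,8} 1  {4,5,6,7,8} 5
  6 to go: {0,4,5,6,7,8} 6  {3,4,5,6,7,8} 5
  7 to go: {0,3,4,5,6,7,8} 11  {2,3,4,5,6,7,8} 5
  if 0:c drops first: 5 orders
  if 1:b drops first: 16 orders
heap linearizations: 21

21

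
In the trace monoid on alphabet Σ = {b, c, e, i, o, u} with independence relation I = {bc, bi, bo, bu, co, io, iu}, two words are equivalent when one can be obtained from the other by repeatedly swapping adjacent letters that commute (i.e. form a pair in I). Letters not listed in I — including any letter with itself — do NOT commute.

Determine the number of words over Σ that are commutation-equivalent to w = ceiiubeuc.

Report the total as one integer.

12

piece 0:c — minimal
piece 1:e rests on {0:c}
piece 2:i rests on {1:e}
piece 3:i rests on {2:i}
piece 4:u rests on {1:e}
piece 5:b rests on {1:e}
piece 6:e rests on {3:i, 4:u, 5:b}
piece 7:u rests on {6:e}
piece 8:c rests on {7:u}
minimal pieces: {0:c}
ways to finish when only these pieces remain (= sum over removing one remaining piece with nothing left below it):
  1 left: {8}→1
  2 left: {7,8}→1
  3 left: {6,7,8}→1
  4 left: {3,6,7,8}→1  {4,6,7,8}→1  {5,6,7,8}→1
  5 left: {2,3,6,7,8}→1  {3,4,6,7,8}→2  {3,5,6,7,8}→2  {4,5,6,7,8}→2
  6 left: {2,3,4,6,7,8}→3  {2,3,5,6,7,8}→3  {3,4,5,6,7,8}→6
  7 left: {2,3,4,5,6,7,8}→12
  placing 0:c first → 12 extensions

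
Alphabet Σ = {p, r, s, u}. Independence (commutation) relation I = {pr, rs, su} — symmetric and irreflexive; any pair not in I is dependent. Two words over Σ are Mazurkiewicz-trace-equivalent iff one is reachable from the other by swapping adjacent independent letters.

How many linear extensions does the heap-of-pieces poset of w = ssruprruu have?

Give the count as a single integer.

31

piece 0:s — minimal
piece 1:s rests on {0:s}
piece 2:r — minimal
piece 3:u rests on {2:r}
piece 4:p rests on {1:s, 3:u}
piece 5:r rests on {3:u}
piece 6:r rests on {5:r}
piece 7:u rests on {4:p, 6:r}
piece 8:u rests on {7:u}
minimal pieces: {0:s, 2:r}
ways to finish when only these pieces remain (= sum over removing one remaining piece with nothing left below it):
  1 left: {8}→1
  2 left: {7,8}→1
  3 left: {4,7,8}→1  {6,7,8}→1
  4 left: {1,4,7,8}→1  {4,6,7,8}→2  {5,6,7,8}→1
  5 left: {0,1,4,7,8}→1  {1,4,6,7,8}→3  {4,5,6,7,8}→3
  6 left: {0,1,4,6,7,8}→4  {1,4,5,6,7,8}→6  {3,4,5,6,7,8}→3
  7 left: {0,1,4,5,6,7,8}→10  {1,3,4,5,6,7,8}→9  {2,3,4,5,6,7,8}→3
  placing 0:s first → 12 extensions
  placing 2:r first → 19 extensions
total linear extensions = 31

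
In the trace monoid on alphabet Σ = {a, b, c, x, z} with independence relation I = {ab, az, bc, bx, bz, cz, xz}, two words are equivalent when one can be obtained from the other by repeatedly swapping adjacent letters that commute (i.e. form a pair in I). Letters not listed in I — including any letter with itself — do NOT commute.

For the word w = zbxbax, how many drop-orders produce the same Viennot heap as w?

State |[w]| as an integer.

0(z) covers ∅
1(b) covers ∅
2(x) covers ∅
3(b) covers 1:b
4(a) covers 2:x
5(x) covers 4:a
floor of heap: 0:z, 1:b, 2:x
completions by unplaced set U, small U first (add the entries for U minus each lowest piece of U):
  |U|=1: {0}:1  {3}:1  {5}:1
  |U|=2: {0,3}:2  {0,5}:2  {1,3}:1  {3,5}:2  {4,5}:1
  |U|=3: {0,1,3}:3  {0,3,5}:6  {0,4,5}:3  {1,3,5}:3  {2,4,5}:1  {3,4,5}:3
  |U|=4: {0,1,3,5}:12  {0,2,4,5}:4  {0,3,4,5}:12  {1,3,4,5}:6  {2,3,4,5}:4
  start at 0(z): 10
  start at 1(b): 20
  start at 2(x): 30
sum over floor = 60

60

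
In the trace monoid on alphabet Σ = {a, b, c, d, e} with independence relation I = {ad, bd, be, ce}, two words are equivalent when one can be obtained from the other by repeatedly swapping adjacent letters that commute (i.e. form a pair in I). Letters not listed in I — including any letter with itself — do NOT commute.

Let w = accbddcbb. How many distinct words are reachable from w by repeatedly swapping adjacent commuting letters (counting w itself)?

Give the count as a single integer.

3

piece 0:a — minimal
piece 1:c rests on {0:a}
piece 2:c rests on {1:c}
piece 3:b rests on {2:c}
piece 4:d rests on {2:c}
piece 5:d rests on {4:d}
piece 6:c rests on {3:b, 5:d}
piece 7:b rests on {6:c}
piece 8:b rests on {7:b}
minimal pieces: {0:a}
ways to finish when only these pieces remain (= sum over removing one remaining piece with nothing left below it):
  1 left: {8}→1
  2 left: {7,8}→1
  3 left: {6,7,8}→1
  4 left: {3,6,7,8}→1  {5,6,7,8}→1
  5 left: {3,5,6,7,8}→2  {4,5,6,7,8}→1
  6 left: {3,4,5,6,7,8}→3
  7 left: {2,3,4,5,6,7,8}→3
  placing 0:a first → 3 extensions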